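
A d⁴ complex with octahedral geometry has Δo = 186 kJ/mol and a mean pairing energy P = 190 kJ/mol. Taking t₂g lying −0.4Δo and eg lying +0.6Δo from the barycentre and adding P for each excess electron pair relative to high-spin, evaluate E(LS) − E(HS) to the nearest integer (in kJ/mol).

4

In the high-spin limit (t₂g³ eg¹) the orbital term is -0.6Δo = -112 kJ/mol, with no excess pairing.
Low-spin t₂g⁴ eg⁰ gives -1.6Δo = -298 kJ/mol, but forming 1 extra pair costs 1P = 190 kJ/mol, so E(LS) = -298 + 190 = -108 kJ/mol.
The difference is -108 − (-112) = 4 kJ/mol, so high-spin lies lower.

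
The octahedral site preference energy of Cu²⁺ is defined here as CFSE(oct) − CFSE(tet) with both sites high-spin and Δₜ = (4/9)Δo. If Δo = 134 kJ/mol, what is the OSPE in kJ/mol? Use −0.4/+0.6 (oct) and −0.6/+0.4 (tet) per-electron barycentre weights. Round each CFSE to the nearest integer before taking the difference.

-56

Cu²⁺: group 11, so d-count = 11 − 2 = 9.
In an octahedral site d⁹ (HS) is t₂g⁶ eg³, giving CFSE(oct) = -0.6Δo = -80 kJ/mol.
Tetrahedral: e⁴ t₂⁵, CFSE = 4(−0.6) + 5(+0.4) = -0.4Δₜ = -0.4 × (4/9) × 134 = -24 kJ/mol.
Subtracting, OSPE = -80 − (-24) = -56 kJ/mol.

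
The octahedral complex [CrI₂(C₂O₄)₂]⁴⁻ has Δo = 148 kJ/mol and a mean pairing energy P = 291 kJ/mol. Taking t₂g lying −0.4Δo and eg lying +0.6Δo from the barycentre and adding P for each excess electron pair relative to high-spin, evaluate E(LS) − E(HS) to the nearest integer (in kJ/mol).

143

Ligand charges: 2×(-1) from I⁻ and 2×(-2) from C₂O₄²⁻ sum to -6; with overall charge -4, Cr is +2.
Cr²⁺: group 6, so d-count = 6 − 2 = 4.
High-spin: t₂g³ eg¹, CFSE = -0.6Δo = -89 kJ/mol.
Low-spin: t₂g⁴ eg⁰, orbital CFSE = -1.6Δo = -237 kJ/mol; plus 1 excess pair × P = +291 kJ/mol; total 54 kJ/mol.
The difference is 54 − (-89) = 143 kJ/mol, so high-spin lies lower.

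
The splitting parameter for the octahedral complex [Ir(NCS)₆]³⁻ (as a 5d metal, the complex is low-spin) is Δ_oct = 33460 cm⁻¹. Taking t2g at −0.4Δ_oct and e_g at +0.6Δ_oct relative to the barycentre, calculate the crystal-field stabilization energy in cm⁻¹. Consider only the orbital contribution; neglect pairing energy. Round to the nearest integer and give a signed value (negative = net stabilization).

Each NCS⁻ contributes -1; 6 × (-1) = -6. With overall charge -3, Ir is in the +3 oxidation state.
Group 9 minus oxidation state +3 gives a d⁶ configuration for Ir³⁺.
Electron filling gives t2g^6 e_g^0.
CFSE(orbital) = 6×(-0.4Δ_oct) + 0×(0.6Δ_oct) = -2.4Δ_oct; with Δ_oct = 33460 cm⁻¹ that is -80304 cm⁻¹.

-80304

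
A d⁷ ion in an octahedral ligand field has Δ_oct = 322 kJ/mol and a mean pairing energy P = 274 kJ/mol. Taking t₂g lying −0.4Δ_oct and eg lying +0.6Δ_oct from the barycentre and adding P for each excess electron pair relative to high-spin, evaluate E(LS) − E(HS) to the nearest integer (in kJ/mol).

-48

In the high-spin limit (t₂g⁵ eg²) the orbital term is -0.8Δ_oct = -258 kJ/mol, with no excess pairing.
For low-spin the configuration is t₂g⁶ eg¹: orbital energy -1.8 × 322 = -580 kJ/mol, and 1 additional pair relative to high-spin adds 274 kJ/mol, giving -306 kJ/mol.
Thus E(LS) − E(HS) = -48 kJ/mol.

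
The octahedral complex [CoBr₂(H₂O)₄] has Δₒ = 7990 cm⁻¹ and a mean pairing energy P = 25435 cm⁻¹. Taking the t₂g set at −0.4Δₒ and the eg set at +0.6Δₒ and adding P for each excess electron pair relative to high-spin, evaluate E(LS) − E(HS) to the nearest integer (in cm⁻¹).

17445

Ligand charges: 2×(-1) from Br⁻ and 4×(+0) from H₂O sum to -2; with overall charge +0, Co is +2.
Co²⁺: group 9, so d-count = 9 − 2 = 7.
In the high-spin limit (t₂g⁵ eg²) the orbital term is -0.8Δₒ = -6392 cm⁻¹, with no excess pairing.
Low-spin t₂g⁶ eg¹ gives -1.8Δₒ = -14382 cm⁻¹, but forming 1 extra pair costs 1P = 25435 cm⁻¹, so E(LS) = -14382 + 25435 = 11053 cm⁻¹.
E(LS) − E(HS) = 11053 − (-6392) = 17445 cm⁻¹.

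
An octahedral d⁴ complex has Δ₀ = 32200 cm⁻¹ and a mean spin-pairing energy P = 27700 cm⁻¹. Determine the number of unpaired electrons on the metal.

Δ₀ > P, so pairing is preferred: the ground state is low-spin.
Configuration: t2g^4 e_g^0.
Unpaired electrons: 2.

2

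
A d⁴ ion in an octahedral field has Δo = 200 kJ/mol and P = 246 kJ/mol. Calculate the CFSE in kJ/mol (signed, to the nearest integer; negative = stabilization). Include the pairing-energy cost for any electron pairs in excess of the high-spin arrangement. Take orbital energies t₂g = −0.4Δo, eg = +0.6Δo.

-120

With Δo < P the complex is high-spin.
Configuration: t₂g³ eg¹.
Orbital CFSE = -0.6Δo = -0.6 × 200 = -120 kJ/mol.
High-spin has no excess pairs, so no pairing correction applies.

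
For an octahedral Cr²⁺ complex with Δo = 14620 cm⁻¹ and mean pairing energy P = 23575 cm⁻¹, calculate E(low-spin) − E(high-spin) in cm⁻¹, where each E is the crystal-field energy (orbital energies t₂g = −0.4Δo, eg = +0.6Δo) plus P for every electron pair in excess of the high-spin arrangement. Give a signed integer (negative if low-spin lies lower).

8955

Cr is in group 6, so Cr²⁺ is d⁴ (6 − 2 = 4).
High-spin: t₂g³ eg¹, CFSE = -0.6Δo = -8772 cm⁻¹.
For low-spin the configuration is t₂g⁴ eg⁰: orbital energy -1.6 × 14620 = -23392 cm⁻¹, and 1 additional pair relative to high-spin adds 23575 cm⁻¹, giving 183 cm⁻¹.
E(LS) − E(HS) = 183 − (-8772) = 8955 cm⁻¹.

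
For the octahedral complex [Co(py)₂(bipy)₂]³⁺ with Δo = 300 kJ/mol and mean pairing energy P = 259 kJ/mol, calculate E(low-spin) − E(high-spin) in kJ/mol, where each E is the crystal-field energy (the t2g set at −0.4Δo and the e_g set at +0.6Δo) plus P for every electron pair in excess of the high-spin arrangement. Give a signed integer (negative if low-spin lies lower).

-82

Ligand charges: 2×(+0) from py and 2×(+0) from bipy sum to +0; with overall charge +3, Co is +3.
Co is in group 9, so Co³⁺ is d⁶ (9 − 3 = 6).
High-spin: t2g^4 e_g^2, CFSE = -0.4Δo = -120 kJ/mol.
For low-spin the configuration is t2g^6 e_g^0: orbital energy -2.4 × 300 = -720 kJ/mol, and 2 additional pairs relative to high-spin add 518 kJ/mol, giving -202 kJ/mol.
E(LS) − E(HS) = -202 − (-120) = -82 kJ/mol.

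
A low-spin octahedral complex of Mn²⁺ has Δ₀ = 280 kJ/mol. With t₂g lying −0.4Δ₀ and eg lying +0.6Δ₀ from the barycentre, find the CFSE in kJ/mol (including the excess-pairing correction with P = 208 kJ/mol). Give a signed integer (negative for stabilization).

-144

Group 7 minus oxidation state +2 gives a d⁵ configuration for Mn²⁺.
Configuration: t₂g⁵ eg⁰.
Orbital CFSE = 5(-0.4) + 0(0.6) = -2.0Δ₀ = -2.0 × 280 = -560 kJ/mol.
Relative to high-spin t₂g³ eg² (0 paired), the low-spin configuration has 2 additional pairs, contributing +2 × 208 = +416 kJ/mol.
Net CFSE = -560 + 416 = -144 kJ/mol.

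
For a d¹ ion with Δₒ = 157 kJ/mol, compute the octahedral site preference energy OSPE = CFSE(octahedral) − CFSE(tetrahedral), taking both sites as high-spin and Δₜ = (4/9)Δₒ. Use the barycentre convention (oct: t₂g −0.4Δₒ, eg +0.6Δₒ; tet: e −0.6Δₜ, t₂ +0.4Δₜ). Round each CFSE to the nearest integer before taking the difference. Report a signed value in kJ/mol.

Octahedral high-spin t2g^1 e_g^0: CFSE = -0.4 × 157 = -63 kJ/mol.
Tetrahedral e^1 t2^0 gives -0.6Δₜ = -0.6 × (4/9) × 157 = -42 kJ/mol.
Subtracting, OSPE = -63 − (-42) = -21 kJ/mol.

-21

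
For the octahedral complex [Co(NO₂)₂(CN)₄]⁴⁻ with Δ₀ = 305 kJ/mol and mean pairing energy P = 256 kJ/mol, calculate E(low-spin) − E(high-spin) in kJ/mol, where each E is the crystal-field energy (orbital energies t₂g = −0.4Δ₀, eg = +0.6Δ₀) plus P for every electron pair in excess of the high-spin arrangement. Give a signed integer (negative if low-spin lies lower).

Ligand charges: 2×(-1) from NO₂⁻ and 4×(-1) from CN⁻ sum to -6; with overall charge -4, Co is +2.
Co²⁺: group 9, so d-count = 9 − 2 = 7.
High-spin: t₂g⁵ eg², CFSE = -0.8Δ₀ = -244 kJ/mol.
For low-spin the configuration is t₂g⁶ eg¹: orbital energy -1.8 × 305 = -549 kJ/mol, and 1 additional pair relative to high-spin adds 256 kJ/mol, giving -293 kJ/mol.
Thus E(LS) − E(HS) = -49 kJ/mol.

-49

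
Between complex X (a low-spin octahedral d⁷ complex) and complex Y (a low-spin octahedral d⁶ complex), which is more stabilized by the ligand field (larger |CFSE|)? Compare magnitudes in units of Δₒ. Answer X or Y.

X: t₂g⁶ eg¹, CFSE = -1.8Δₒ.
Y: t2g^6 e_g^0, CFSE = -2.4Δₒ.
So Y has the larger |CFSE|.

Y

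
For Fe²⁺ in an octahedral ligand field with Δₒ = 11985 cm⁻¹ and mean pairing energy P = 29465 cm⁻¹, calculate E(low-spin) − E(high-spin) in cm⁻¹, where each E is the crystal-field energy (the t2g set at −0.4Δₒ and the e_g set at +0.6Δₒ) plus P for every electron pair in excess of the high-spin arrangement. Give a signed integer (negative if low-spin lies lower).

Group 8 minus oxidation state +2 gives a d⁶ configuration for Fe²⁺.
High-spin d⁶ fills as t2g^4 e_g^2 with CFSE 4(−0.4) + 2(+0.6) = -0.4Δₒ = -4794 cm⁻¹.
Low-spin t2g^6 e_g^0 gives -2.4Δₒ = -28764 cm⁻¹, but forming 2 extra pairs costs 2P = 58930 cm⁻¹, so E(LS) = -28764 + 58930 = 30166 cm⁻¹.
The difference is 30166 − (-4794) = 34960 cm⁻¹, so high-spin lies lower.

34960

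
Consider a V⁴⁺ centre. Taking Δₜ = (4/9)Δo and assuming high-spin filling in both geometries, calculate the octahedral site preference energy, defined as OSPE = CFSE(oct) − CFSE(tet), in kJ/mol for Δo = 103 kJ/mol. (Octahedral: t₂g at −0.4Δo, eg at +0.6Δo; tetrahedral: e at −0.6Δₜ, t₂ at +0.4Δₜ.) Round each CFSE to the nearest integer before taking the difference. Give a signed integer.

-14

V⁴⁺: group 5, so d-count = 5 − 4 = 1.
Octahedral (high-spin): t2g^1 e_g^0, CFSE = 1(−0.4) + 0(+0.6) = -0.4Δo = -0.4 × 103 = -41 kJ/mol.
In a tetrahedral site the filling is e^1 t2^0: CFSE(tet) = -0.6Δₜ = -0.6 × (4/9)(103) = -27 kJ/mol.
Subtracting, OSPE = -41 − (-27) = -14 kJ/mol.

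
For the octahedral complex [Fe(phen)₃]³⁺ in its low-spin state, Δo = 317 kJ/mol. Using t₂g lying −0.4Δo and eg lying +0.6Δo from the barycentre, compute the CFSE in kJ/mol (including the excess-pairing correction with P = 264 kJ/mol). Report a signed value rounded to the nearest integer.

-106

phen is neutral, so the +3 overall charge sits on Fe: oxidation state +3.
Fe³⁺: group 8, so d-count = 8 − 3 = 5.
The d⁵ electrons fill as t₂g⁵ eg⁰.
CFSE(orbital) = 5×(-0.4Δo) + 0×(0.6Δo) = -2.0Δo; with Δo = 317 kJ/mol that is -634 kJ/mol.
Pairing penalty: 2 pairs vs 0 in the high-spin reference → 2 extra × P = 528 kJ/mol.
Net CFSE = -634 + 528 = -106 kJ/mol.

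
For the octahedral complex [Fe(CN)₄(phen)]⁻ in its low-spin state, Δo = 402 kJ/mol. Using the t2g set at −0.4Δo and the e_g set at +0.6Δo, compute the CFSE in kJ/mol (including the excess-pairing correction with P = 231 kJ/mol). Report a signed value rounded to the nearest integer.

-342

Ligand charges: 4×(-1) from CN⁻ and 1×(+0) from phen sum to -4; with overall charge -1, Fe is +3.
Fe³⁺: group 8, so d-count = 8 − 3 = 5.
The d⁵ electrons fill as t2g^5 e_g^0.
The orbital stabilization is -2.0Δo = -2.0 × 402 = -804 kJ/mol.
Relative to high-spin t2g^3 e_g^2 (0 paired), the low-spin configuration has 2 additional pairs, contributing +2 × 231 = +462 kJ/mol.
Net CFSE = -804 + 462 = -342 kJ/mol.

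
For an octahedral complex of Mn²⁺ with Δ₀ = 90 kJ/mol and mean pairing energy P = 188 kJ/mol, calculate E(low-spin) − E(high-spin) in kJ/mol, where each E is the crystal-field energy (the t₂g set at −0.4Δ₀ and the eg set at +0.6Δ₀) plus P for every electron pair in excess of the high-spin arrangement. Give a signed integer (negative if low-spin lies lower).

Mn is in group 7, so Mn²⁺ is d⁵ (7 − 2 = 5).
High-spin d⁵ fills as t₂g³ eg² with CFSE 3(−0.4) + 2(+0.6) = 0.0Δ₀ = 0 kJ/mol.
Low-spin t₂g⁵ eg⁰ gives -2.0Δ₀ = -180 kJ/mol, but forming 2 extra pairs costs 2P = 376 kJ/mol, so E(LS) = -180 + 376 = 196 kJ/mol.
The difference is 196 − (0) = 196 kJ/mol, so high-spin lies lower.

196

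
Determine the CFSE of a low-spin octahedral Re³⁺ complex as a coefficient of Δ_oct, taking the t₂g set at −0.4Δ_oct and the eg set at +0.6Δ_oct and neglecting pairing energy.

-1.6 Δ_oct

Re is in group 7, so Re³⁺ is d⁴ (7 − 3 = 4).
Configuration: t₂g⁴ eg⁰.
CFSE = 4(-0.4Δ_oct) + 0(0.6Δ_oct) = -1.6Δ_oct + 0.0Δ_oct = -1.6Δ_oct.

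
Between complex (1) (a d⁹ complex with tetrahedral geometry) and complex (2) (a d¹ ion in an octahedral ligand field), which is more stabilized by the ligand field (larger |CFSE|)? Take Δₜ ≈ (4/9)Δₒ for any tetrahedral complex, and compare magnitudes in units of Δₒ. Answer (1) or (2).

(2)

(1): With tetrahedral geometry the complex is necessarily high-spin; e⁴ t₂⁵, CFSE = -0.4Δₜ ≈ -0.18Δₒ.
(2): For octahedral d¹ the high- and low-spin configurations coincide; t2g^1 e_g^0, CFSE = -0.4Δₒ.
So (2) has the larger |CFSE|.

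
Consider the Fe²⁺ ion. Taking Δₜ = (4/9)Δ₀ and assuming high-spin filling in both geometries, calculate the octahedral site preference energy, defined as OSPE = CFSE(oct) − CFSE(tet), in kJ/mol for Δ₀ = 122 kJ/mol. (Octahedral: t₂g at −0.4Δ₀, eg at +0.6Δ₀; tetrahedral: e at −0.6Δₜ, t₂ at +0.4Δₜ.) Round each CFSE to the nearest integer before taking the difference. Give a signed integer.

-16

Group 8 minus oxidation state +2 gives a d⁶ configuration for Fe²⁺.
Octahedral high-spin t2g^4 e_g^2: CFSE = -0.4 × 122 = -49 kJ/mol.
Tetrahedral e^3 t2^3 gives -0.6Δₜ = -0.6 × (4/9) × 122 = -33 kJ/mol.
OSPE = CFSE(oct) − CFSE(tet) = -49 − (-33) = -16 kJ/mol.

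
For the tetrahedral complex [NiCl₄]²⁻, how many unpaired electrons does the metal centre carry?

Each Cl⁻ contributes -1; 4 × (-1) = -4. With overall charge -2, Ni is in the +2 oxidation state.
Group 10 minus oxidation state +2 gives a d⁸ configuration for Ni²⁺.
With tetrahedral geometry the complex is necessarily high-spin.
Configuration: e^4 t2^4, giving 2 unpaired electrons.

2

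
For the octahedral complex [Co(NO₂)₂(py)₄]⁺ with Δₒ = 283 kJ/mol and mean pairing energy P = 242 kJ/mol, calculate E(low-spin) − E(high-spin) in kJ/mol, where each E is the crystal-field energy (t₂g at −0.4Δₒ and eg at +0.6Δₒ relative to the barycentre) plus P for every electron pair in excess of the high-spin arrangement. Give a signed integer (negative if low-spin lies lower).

Ligand charges: 2×(-1) from NO₂⁻ and 4×(+0) from py sum to -2; with overall charge +1, Co is +3.
Co sits in group 9; removing 3 electrons leaves Co³⁺ with 9 − 3 = 6 d electrons.
High-spin d⁶ fills as t₂g⁴ eg² with CFSE 4(−0.4) + 2(+0.6) = -0.4Δₒ = -113 kJ/mol.
Low-spin t₂g⁶ eg⁰ gives -2.4Δₒ = -679 kJ/mol, but forming 2 extra pairs costs 2P = 484 kJ/mol, so E(LS) = -679 + 484 = -195 kJ/mol.
E(LS) − E(HS) = -195 − (-113) = -82 kJ/mol.

-82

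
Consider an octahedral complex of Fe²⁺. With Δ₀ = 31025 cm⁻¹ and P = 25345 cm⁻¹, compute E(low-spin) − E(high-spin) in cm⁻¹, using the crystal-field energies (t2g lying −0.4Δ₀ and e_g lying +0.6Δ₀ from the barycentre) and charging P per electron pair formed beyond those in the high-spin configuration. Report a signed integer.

-11360

Fe²⁺: group 8, so d-count = 8 − 2 = 6.
High-spin: t2g^4 e_g^2, CFSE = -0.4Δ₀ = -12410 cm⁻¹.
Low-spin t2g^6 e_g^0 gives -2.4Δ₀ = -74460 cm⁻¹, but forming 2 extra pairs costs 2P = 50690 cm⁻¹, so E(LS) = -74460 + 50690 = -23770 cm⁻¹.
The difference is -23770 − (-12410) = -11360 cm⁻¹, so low-spin lies lower.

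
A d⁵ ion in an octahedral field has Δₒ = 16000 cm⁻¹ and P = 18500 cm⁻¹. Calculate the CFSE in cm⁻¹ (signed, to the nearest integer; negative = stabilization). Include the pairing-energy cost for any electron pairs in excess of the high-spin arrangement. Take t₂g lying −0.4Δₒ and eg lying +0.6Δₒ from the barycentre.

0

Δₒ < P, so pairing is avoided: the ground state is high-spin.
Filling d⁵ accordingly: t₂g³ eg².
Orbital CFSE = 0.0Δₒ = 0.0 × 16000 = 0 cm⁻¹.
High-spin has no excess pairs, so no pairing correction applies.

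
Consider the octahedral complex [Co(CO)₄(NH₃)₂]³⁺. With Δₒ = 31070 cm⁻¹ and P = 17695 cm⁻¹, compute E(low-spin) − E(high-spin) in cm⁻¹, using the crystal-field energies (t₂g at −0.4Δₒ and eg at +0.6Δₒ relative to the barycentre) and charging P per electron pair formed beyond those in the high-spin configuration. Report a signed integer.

Ligand charges: 4×(+0) from CO and 2×(+0) from NH₃ sum to +0; with overall charge +3, Co is +3.
Co is in group 9, so Co³⁺ is d⁶ (9 − 3 = 6).
High-spin: t₂g⁴ eg², CFSE = -0.4Δₒ = -12428 cm⁻¹.
Low-spin: t₂g⁶ eg⁰, orbital CFSE = -2.4Δₒ = -74568 cm⁻¹; plus 2 excess pairs × P = +35390 cm⁻¹; total -39178 cm⁻¹.
The difference is -39178 − (-12428) = -26750 cm⁻¹, so low-spin lies lower.

-26750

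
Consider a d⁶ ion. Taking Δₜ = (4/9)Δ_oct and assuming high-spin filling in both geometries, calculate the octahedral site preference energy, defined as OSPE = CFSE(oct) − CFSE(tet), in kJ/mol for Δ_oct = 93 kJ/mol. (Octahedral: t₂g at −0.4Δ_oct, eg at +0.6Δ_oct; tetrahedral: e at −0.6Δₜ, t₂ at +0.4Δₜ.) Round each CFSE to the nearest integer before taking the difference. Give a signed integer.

Octahedral (high-spin): t2g^4 e_g^2, CFSE = 4(−0.4) + 2(+0.6) = -0.4Δ_oct = -0.4 × 93 = -37 kJ/mol.
In a tetrahedral site the filling is e^3 t2^3: CFSE(tet) = -0.6Δₜ = -0.6 × (4/9)(93) = -25 kJ/mol.
OSPE = -37 − (-25) = -12 kJ/mol.

-12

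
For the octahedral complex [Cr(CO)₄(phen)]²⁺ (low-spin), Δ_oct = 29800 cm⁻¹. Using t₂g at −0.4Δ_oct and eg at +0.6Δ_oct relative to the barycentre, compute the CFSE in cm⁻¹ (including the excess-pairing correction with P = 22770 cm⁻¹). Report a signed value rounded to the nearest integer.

Ligand charges: 4×(+0) from CO and 1×(+0) from phen sum to +0; with overall charge +2, Cr is +2.
Group 6 minus oxidation state +2 gives a d⁴ configuration for Cr²⁺.
Configuration: t₂g⁴ eg⁰.
CFSE(orbital) = 4×(-0.4Δ_oct) + 0×(0.6Δ_oct) = -1.6Δ_oct; with Δ_oct = 29800 cm⁻¹ that is -47680 cm⁻¹.
Relative to high-spin t₂g³ eg¹ (0 paired), the low-spin configuration has 1 additional pair, contributing +1 × 22770 = +22770 cm⁻¹.
Combining: -47680 + 22770 = -24910 cm⁻¹.

-24910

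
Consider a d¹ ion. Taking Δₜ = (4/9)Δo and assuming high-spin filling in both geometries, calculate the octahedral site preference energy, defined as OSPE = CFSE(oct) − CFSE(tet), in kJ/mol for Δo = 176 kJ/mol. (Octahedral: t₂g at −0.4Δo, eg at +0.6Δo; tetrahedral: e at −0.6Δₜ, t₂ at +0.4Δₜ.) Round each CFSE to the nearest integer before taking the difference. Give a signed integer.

-23

Octahedral high-spin t2g^1 e_g^0: CFSE = -0.4 × 176 = -70 kJ/mol.
Tetrahedral e^1 t2^0 gives -0.6Δₜ = -0.6 × (4/9) × 176 = -47 kJ/mol.
OSPE = -70 − (-47) = -23 kJ/mol.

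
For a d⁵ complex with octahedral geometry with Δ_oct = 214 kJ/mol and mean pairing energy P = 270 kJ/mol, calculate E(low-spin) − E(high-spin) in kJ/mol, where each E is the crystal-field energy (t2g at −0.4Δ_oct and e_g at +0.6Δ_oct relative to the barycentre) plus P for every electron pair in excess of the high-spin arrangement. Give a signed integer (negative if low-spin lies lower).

112

High-spin: t2g^3 e_g^2, CFSE = 0.0Δ_oct = 0 kJ/mol.
For low-spin the configuration is t2g^5 e_g^0: orbital energy -2.0 × 214 = -428 kJ/mol, and 2 additional pairs relative to high-spin add 540 kJ/mol, giving 112 kJ/mol.
The difference is 112 − (0) = 112 kJ/mol, so high-spin lies lower.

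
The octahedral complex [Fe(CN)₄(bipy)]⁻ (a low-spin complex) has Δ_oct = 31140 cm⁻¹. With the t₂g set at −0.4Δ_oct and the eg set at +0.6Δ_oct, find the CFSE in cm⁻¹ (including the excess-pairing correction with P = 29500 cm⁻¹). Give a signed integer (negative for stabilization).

Ligand charges: 4×(-1) from CN⁻ and 1×(+0) from bipy sum to -4; with overall charge -1, Fe is +3.
Fe is in group 8, so Fe³⁺ is d⁵ (8 − 3 = 5).
The d⁵ electrons fill as t₂g⁵ eg⁰.
The orbital stabilization is -2.0Δ_oct = -2.0 × 31140 = -62280 cm⁻¹.
Relative to high-spin t₂g³ eg² (0 paired), the low-spin configuration has 2 additional pairs, contributing +2 × 29500 = +59000 cm⁻¹.
Combining: -62280 + 59000 = -3280 cm⁻¹.

-3280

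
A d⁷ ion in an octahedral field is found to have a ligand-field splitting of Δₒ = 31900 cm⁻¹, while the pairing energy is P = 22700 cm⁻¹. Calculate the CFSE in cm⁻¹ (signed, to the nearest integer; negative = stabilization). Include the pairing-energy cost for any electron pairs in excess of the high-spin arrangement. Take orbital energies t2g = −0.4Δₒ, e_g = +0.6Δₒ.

Since Δₒ = 31900 cm⁻¹ > P = 22700 cm⁻¹, the complex adopts the low-spin configuration.
Filling d⁷ accordingly: t2g^6 e_g^1.
Orbital CFSE = -1.8Δₒ = -1.8 × 31900 = -57420 cm⁻¹.
Excess pairs vs high-spin: 3 − 2 = 1; pairing cost = +22700 cm⁻¹.
Net CFSE = -57420 + 22700 = -34720 cm⁻¹.

-34720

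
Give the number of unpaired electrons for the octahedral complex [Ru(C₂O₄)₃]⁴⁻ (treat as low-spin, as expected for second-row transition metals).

Each C₂O₄²⁻ contributes -2; 3 × (-2) = -6. With overall charge -4, Ru is in the +2 oxidation state.
Ru²⁺: group 8, so d-count = 8 − 2 = 6.
Configuration: t2g^6 e_g^0, giving 0 unpaired electrons.

0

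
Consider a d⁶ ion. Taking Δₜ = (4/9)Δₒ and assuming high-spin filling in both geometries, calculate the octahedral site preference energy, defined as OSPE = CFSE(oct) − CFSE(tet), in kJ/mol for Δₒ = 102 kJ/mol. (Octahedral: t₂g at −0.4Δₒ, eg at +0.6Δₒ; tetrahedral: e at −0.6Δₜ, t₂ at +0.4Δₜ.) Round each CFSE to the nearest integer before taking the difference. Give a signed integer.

Octahedral (high-spin): t2g^4 e_g^2, CFSE = 4(−0.4) + 2(+0.6) = -0.4Δₒ = -0.4 × 102 = -41 kJ/mol.
Tetrahedral e^3 t2^3 gives -0.6Δₜ = -0.6 × (4/9) × 102 = -27 kJ/mol.
Subtracting, OSPE = -41 − (-27) = -14 kJ/mol.

-14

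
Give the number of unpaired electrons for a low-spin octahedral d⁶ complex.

Configuration: t₂g⁶ eg⁰, giving 0 unpaired electrons.

0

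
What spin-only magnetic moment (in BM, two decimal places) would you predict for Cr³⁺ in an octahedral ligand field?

3.87 BM

Group 6 minus oxidation state +3 gives a d³ configuration for Cr³⁺.
Configuration: t2g^3 e_g^0 → 3 unpaired electrons.
μ(spin-only) = √[3(3+2)] = √15 ≈ 3.87 BM.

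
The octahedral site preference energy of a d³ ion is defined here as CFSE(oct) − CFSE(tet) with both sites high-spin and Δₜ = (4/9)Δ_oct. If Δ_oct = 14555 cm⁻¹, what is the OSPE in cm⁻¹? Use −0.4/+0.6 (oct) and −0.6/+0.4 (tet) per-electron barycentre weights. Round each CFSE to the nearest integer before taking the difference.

-12291

Octahedral high-spin t₂g³ eg⁰: CFSE = -1.2 × 14555 = -17466 cm⁻¹.
In a tetrahedral site the filling is e² t₂¹: CFSE(tet) = -0.8Δₜ = -0.8 × (4/9)(14555) = -5175 cm⁻¹.
OSPE = CFSE(oct) − CFSE(tet) = -17466 − (-5175) = -12291 cm⁻¹.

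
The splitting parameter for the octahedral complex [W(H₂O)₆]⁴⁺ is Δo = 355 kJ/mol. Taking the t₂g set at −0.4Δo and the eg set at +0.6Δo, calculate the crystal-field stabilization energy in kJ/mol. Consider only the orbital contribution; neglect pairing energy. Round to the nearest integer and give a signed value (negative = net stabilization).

-284

H₂O is neutral, so the +4 overall charge sits on W: oxidation state +4.
W sits in group 6; removing 4 electrons leaves W⁴⁺ with 6 − 4 = 2 d electrons.
For octahedral d² the high- and low-spin configurations coincide.
Electron filling gives t₂g² eg⁰.
The orbital stabilization is -0.8Δo = -0.8 × 355 = -284 kJ/mol.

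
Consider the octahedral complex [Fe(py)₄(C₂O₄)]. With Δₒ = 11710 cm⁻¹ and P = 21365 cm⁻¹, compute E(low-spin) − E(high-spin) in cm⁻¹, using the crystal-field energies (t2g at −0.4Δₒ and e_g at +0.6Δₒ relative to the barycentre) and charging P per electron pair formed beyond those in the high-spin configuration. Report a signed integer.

19310

Ligand charges: 4×(+0) from py and 1×(-2) from C₂O₄²⁻ sum to -2; with overall charge +0, Fe is +2.
Group 8 minus oxidation state +2 gives a d⁶ configuration for Fe²⁺.
In the high-spin limit (t2g^4 e_g^2) the orbital term is -0.4Δₒ = -4684 cm⁻¹, with no excess pairing.
For low-spin the configuration is t2g^6 e_g^0: orbital energy -2.4 × 11710 = -28104 cm⁻¹, and 2 additional pairs relative to high-spin add 42730 cm⁻¹, giving 14626 cm⁻¹.
E(LS) − E(HS) = 14626 − (-4684) = 19310 cm⁻¹.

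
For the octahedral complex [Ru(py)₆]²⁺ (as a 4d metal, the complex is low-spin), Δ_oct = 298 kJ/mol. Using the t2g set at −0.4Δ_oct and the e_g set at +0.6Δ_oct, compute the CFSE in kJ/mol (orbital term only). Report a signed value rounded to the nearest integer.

py is neutral, so the +2 overall charge sits on Ru: oxidation state +2.
Group 8 minus oxidation state +2 gives a d⁶ configuration for Ru²⁺.
Electron filling gives t2g^6 e_g^0.
The orbital stabilization is -2.4Δ_oct = -2.4 × 298 = -715 kJ/mol.

-715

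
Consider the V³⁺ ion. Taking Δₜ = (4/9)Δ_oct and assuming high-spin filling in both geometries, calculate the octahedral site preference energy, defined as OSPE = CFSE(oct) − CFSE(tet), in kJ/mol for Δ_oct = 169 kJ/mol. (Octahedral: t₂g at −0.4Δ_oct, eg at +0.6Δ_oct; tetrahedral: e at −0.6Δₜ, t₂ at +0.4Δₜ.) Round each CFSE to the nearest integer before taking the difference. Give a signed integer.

-45

V sits in group 5; removing 3 electrons leaves V³⁺ with 5 − 3 = 2 d electrons.
In an octahedral site d² (HS) is t₂g² eg⁰, giving CFSE(oct) = -0.8Δ_oct = -135 kJ/mol.
Tetrahedral: e² t₂⁰, CFSE = 2(−0.6) + 0(+0.4) = -1.2Δₜ = -1.2 × (4/9) × 169 = -90 kJ/mol.
OSPE = CFSE(oct) − CFSE(tet) = -135 − (-90) = -45 kJ/mol.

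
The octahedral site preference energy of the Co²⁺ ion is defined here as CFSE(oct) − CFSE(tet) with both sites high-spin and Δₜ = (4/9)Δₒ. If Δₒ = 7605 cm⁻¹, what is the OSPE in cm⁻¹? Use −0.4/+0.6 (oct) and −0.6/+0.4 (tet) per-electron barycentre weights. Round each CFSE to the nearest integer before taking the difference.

Group 9 minus oxidation state +2 gives a d⁷ configuration for Co²⁺.
Octahedral high-spin t₂g⁵ eg²: CFSE = -0.8 × 7605 = -6084 cm⁻¹.
In a tetrahedral site the filling is e⁴ t₂³: CFSE(tet) = -1.2Δₜ = -1.2 × (4/9)(7605) = -4056 cm⁻¹.
Subtracting, OSPE = -6084 − (-4056) = -2028 cm⁻¹.

-2028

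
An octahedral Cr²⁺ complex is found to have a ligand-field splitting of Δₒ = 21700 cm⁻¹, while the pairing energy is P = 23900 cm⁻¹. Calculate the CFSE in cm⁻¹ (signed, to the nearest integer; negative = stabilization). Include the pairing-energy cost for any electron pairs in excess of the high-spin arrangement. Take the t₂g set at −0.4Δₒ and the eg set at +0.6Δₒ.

Group 6 minus oxidation state +2 gives a d⁴ configuration for Cr²⁺.
With Δₒ < P the complex is high-spin.
Filling d⁴ accordingly: t₂g³ eg¹.
Orbital CFSE = -0.6Δₒ = -0.6 × 21700 = -13020 cm⁻¹.
High-spin has no excess pairs, so no pairing correction applies.

-13020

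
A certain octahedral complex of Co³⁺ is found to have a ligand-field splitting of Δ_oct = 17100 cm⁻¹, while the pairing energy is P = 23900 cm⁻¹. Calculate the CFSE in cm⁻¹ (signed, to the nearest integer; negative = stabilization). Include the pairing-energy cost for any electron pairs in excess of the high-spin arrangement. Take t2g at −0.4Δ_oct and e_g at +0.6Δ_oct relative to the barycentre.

Co sits in group 9; removing 3 electrons leaves Co³⁺ with 9 − 3 = 6 d electrons.
Since Δ_oct = 17100 cm⁻¹ < P = 23900 cm⁻¹, the complex adopts the high-spin configuration.
That gives t2g^4 e_g^2.
Orbital CFSE = -0.4Δ_oct = -0.4 × 17100 = -6840 cm⁻¹.
High-spin has no excess pairs, so no pairing correction applies.

-6840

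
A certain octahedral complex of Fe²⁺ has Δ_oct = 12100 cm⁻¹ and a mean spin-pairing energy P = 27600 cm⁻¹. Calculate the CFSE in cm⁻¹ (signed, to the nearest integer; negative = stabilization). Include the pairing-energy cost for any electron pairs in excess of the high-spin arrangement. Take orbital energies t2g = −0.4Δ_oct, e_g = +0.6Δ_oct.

Fe is in group 8, so Fe²⁺ is d⁶ (8 − 2 = 6).
Δ_oct < P, so pairing is avoided: the ground state is high-spin.
That gives t2g^4 e_g^2.
Orbital CFSE = -0.4Δ_oct = -0.4 × 12100 = -4840 cm⁻¹.
High-spin has no excess pairs, so no pairing correction applies.

-4840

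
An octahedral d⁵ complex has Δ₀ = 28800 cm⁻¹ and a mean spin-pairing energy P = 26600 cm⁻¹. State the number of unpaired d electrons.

1

Since Δ₀ = 28800 cm⁻¹ > P = 26600 cm⁻¹, the complex adopts the low-spin configuration.
Filling d⁵ accordingly: t₂g⁵ eg⁰.
Unpaired electrons: 1.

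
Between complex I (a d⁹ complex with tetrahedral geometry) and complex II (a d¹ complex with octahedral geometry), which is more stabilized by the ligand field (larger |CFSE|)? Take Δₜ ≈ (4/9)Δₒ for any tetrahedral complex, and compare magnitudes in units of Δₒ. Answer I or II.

II

I: Tetrahedral splitting is small, so the complex is high-spin; e^4 t2^5, CFSE = -0.4Δₜ ≈ -0.18Δₒ.
II: t2g^1 e_g^0, CFSE = -0.4Δₒ.
So II has the larger |CFSE|.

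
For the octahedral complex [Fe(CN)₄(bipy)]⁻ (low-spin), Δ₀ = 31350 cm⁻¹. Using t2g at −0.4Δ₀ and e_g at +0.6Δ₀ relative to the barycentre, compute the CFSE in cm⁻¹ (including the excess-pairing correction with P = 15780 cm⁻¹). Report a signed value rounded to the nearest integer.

-31140

Ligand charges: 4×(-1) from CN⁻ and 1×(+0) from bipy sum to -4; with overall charge -1, Fe is +3.
Fe sits in group 8; removing 3 electrons leaves Fe³⁺ with 8 − 3 = 5 d electrons.
The d⁵ electrons fill as t2g^5 e_g^0.
The orbital stabilization is -2.0Δ₀ = -2.0 × 31350 = -62700 cm⁻¹.
High-spin d⁵ would be t2g^3 e_g^2 with 0 pairs; low-spin has 2, so 2 excess pairs cost +2P = +31560 cm⁻¹.
Combining: -62700 + 31560 = -31140 cm⁻¹.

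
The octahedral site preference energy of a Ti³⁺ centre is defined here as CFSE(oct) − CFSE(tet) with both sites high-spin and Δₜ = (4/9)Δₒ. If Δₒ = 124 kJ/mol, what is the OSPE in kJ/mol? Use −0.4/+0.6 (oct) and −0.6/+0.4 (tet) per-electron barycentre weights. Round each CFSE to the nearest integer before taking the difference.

-17

Ti³⁺: group 4, so d-count = 4 − 3 = 1.
In an octahedral site d¹ (HS) is t₂g¹ eg⁰, giving CFSE(oct) = -0.4Δₒ = -50 kJ/mol.
In a tetrahedral site the filling is e¹ t₂⁰: CFSE(tet) = -0.6Δₜ = -0.6 × (4/9)(124) = -33 kJ/mol.
OSPE = CFSE(oct) − CFSE(tet) = -50 − (-33) = -17 kJ/mol.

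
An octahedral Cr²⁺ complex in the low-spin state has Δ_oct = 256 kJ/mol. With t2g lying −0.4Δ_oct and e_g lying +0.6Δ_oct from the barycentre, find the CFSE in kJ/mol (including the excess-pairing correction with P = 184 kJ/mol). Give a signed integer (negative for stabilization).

-226

Cr sits in group 6; removing 2 electrons leaves Cr²⁺ with 6 − 2 = 4 d electrons.
Electron filling gives t2g^4 e_g^0.
CFSE(orbital) = 4×(-0.4Δ_oct) + 0×(0.6Δ_oct) = -1.6Δ_oct; with Δ_oct = 256 kJ/mol that is -410 kJ/mol.
Relative to high-spin t2g^3 e_g^1 (0 paired), the low-spin configuration has 1 additional pair, contributing +1 × 184 = +184 kJ/mol.
Overall CFSE = -410 + 184 = -226 kJ/mol.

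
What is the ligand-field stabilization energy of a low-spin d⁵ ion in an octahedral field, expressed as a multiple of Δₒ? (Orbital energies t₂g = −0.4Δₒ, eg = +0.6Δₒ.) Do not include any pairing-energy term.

-2.0 Δₒ

Configuration: t₂g⁵ eg⁰.
CFSE = 5(-0.4Δₒ) + 0(0.6Δₒ) = -2.0Δₒ + 0.0Δₒ = -2.0Δₒ.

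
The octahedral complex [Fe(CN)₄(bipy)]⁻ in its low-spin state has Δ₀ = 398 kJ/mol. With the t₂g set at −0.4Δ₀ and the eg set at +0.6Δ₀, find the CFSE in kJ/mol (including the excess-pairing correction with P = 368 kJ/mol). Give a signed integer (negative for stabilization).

-60

Ligand charges: 4×(-1) from CN⁻ and 1×(+0) from bipy sum to -4; with overall charge -1, Fe is +3.
Fe sits in group 8; removing 3 electrons leaves Fe³⁺ with 8 − 3 = 5 d electrons.
Configuration: t₂g⁵ eg⁰.
CFSE(orbital) = 5×(-0.4Δ₀) + 0×(0.6Δ₀) = -2.0Δ₀; with Δ₀ = 398 kJ/mol that is -796 kJ/mol.
High-spin d⁵ would be t₂g³ eg² with 0 pairs; low-spin has 2, so 2 excess pairs cost +2P = +736 kJ/mol.
Overall CFSE = -796 + 736 = -60 kJ/mol.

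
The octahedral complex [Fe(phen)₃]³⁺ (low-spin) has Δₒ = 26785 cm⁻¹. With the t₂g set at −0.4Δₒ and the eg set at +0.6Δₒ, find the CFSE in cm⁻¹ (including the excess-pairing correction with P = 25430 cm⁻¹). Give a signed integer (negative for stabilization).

phen is neutral, so the +3 overall charge sits on Fe: oxidation state +3.
Fe³⁺: group 8, so d-count = 8 − 3 = 5.
Electron filling gives t₂g⁵ eg⁰.
Orbital CFSE = 5(-0.4) + 0(0.6) = -2.0Δₒ = -2.0 × 26785 = -53570 cm⁻¹.
Pairing penalty: 2 pairs vs 0 in the high-spin reference → 2 extra × P = 50860 cm⁻¹.
Net CFSE = -53570 + 50860 = -2710 cm⁻¹.

-2710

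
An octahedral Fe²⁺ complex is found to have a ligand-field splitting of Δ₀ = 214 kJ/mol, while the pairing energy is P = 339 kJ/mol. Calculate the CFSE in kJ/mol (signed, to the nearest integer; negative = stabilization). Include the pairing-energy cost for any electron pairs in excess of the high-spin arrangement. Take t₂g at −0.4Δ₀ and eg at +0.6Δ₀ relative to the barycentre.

Fe²⁺: group 8, so d-count = 8 − 2 = 6.
With Δ₀ < P the complex is high-spin.
Configuration: t₂g⁴ eg².
Orbital CFSE = -0.4Δ₀ = -0.4 × 214 = -86 kJ/mol.
High-spin has no excess pairs, so no pairing correction applies.

-86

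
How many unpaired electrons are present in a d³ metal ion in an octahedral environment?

Configuration: t₂g³ eg⁰, giving 3 unpaired electrons.

3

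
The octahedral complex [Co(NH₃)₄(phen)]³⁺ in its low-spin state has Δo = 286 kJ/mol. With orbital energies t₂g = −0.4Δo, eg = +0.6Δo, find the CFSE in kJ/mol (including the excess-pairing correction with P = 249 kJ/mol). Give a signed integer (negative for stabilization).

-188

Ligand charges: 4×(+0) from NH₃ and 1×(+0) from phen sum to +0; with overall charge +3, Co is +3.
Co is in group 9, so Co³⁺ is d⁶ (9 − 3 = 6).
Configuration: t₂g⁶ eg⁰.
The orbital stabilization is -2.4Δo = -2.4 × 286 = -686 kJ/mol.
High-spin d⁶ would be t₂g⁴ eg² with 1 pair; low-spin has 3, so 2 excess pairs cost +2P = +498 kJ/mol.
Combining: -686 + 498 = -188 kJ/mol.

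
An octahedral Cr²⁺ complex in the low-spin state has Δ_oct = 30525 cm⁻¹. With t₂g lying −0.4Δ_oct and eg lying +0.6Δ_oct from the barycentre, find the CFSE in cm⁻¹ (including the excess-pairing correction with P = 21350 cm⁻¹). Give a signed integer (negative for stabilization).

Group 6 minus oxidation state +2 gives a d⁴ configuration for Cr²⁺.
Configuration: t₂g⁴ eg⁰.
The orbital stabilization is -1.6Δ_oct = -1.6 × 30525 = -48840 cm⁻¹.
High-spin d⁴ would be t₂g³ eg¹ with 0 pairs; low-spin has 1, so 1 excess pair costs +1P = +21350 cm⁻¹.
Overall CFSE = -48840 + 21350 = -27490 cm⁻¹.

-27490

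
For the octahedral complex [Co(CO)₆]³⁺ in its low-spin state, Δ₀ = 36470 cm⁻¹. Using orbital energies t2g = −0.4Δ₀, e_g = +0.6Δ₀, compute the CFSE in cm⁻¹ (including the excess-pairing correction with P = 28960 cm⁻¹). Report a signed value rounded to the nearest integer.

CO is neutral, so the +3 overall charge sits on Co: oxidation state +3.
Co is in group 9, so Co³⁺ is d⁶ (9 − 3 = 6).
The d⁶ electrons fill as t2g^6 e_g^0.
The orbital stabilization is -2.4Δ₀ = -2.4 × 36470 = -87528 cm⁻¹.
Pairing penalty: 3 pairs vs 1 in the high-spin reference → 2 extra × P = 57920 cm⁻¹.
Combining: -87528 + 57920 = -29608 cm⁻¹.

-29608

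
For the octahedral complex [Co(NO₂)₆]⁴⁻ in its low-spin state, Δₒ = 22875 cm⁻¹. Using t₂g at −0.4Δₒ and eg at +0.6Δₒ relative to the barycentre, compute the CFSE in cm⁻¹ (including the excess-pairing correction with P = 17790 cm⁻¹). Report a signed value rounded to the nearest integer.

-23385

Each NO₂⁻ contributes -1; 6 × (-1) = -6. With overall charge -4, Co is in the +2 oxidation state.
Co sits in group 9; removing 2 electrons leaves Co²⁺ with 9 − 2 = 7 d electrons.
The d⁷ electrons fill as t₂g⁶ eg¹.
The orbital stabilization is -1.8Δₒ = -1.8 × 22875 = -41175 cm⁻¹.
High-spin d⁷ would be t₂g⁵ eg² with 2 pairs; low-spin has 3, so 1 excess pair costs +1P = +17790 cm⁻¹.
Overall CFSE = -41175 + 17790 = -23385 cm⁻¹.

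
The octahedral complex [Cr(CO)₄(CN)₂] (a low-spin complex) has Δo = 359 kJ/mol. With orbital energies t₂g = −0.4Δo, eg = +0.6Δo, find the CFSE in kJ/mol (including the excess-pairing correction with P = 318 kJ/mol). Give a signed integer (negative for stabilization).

-256

Ligand charges: 4×(+0) from CO and 2×(-1) from CN⁻ sum to -2; with overall charge +0, Cr is +2.
Cr is in group 6, so Cr²⁺ is d⁴ (6 − 2 = 4).
Configuration: t₂g⁴ eg⁰.
The orbital stabilization is -1.6Δo = -1.6 × 359 = -574 kJ/mol.
High-spin d⁴ would be t₂g³ eg¹ with 0 pairs; low-spin has 1, so 1 excess pair costs +1P = +318 kJ/mol.
Combining: -574 + 318 = -256 kJ/mol.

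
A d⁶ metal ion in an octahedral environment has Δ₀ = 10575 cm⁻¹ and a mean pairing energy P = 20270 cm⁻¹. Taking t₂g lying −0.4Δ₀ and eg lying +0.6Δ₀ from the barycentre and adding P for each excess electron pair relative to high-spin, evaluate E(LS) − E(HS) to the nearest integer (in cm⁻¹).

19390

In the high-spin limit (t₂g⁴ eg²) the orbital term is -0.4Δ₀ = -4230 cm⁻¹, with no excess pairing.
Low-spin t₂g⁶ eg⁰ gives -2.4Δ₀ = -25380 cm⁻¹, but forming 2 extra pairs costs 2P = 40540 cm⁻¹, so E(LS) = -25380 + 40540 = 15160 cm⁻¹.
E(LS) − E(HS) = 15160 − (-4230) = 19390 cm⁻¹.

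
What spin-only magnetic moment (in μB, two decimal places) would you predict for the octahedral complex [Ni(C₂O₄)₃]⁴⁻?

Each C₂O₄²⁻ contributes -2; 3 × (-2) = -6. With overall charge -4, Ni is in the +2 oxidation state.
Ni is in group 10, so Ni²⁺ is d⁸ (10 − 2 = 8).
Configuration: t₂g⁶ eg² → 2 unpaired electrons.
μ(spin-only) = √[2(2+2)] = √8 ≈ 2.83 μB.

2.83 μB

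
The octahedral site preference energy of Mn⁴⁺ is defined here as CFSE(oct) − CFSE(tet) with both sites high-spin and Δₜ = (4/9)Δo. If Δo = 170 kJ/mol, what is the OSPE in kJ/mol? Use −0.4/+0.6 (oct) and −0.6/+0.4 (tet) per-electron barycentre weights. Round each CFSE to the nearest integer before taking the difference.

Mn is in group 7, so Mn⁴⁺ is d³ (7 − 4 = 3).
In an octahedral site d³ (HS) is t₂g³ eg⁰, giving CFSE(oct) = -1.2Δo = -204 kJ/mol.
Tetrahedral e² t₂¹ gives -0.8Δₜ = -0.8 × (4/9) × 170 = -60 kJ/mol.
Subtracting, OSPE = -204 − (-60) = -144 kJ/mol.

-144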